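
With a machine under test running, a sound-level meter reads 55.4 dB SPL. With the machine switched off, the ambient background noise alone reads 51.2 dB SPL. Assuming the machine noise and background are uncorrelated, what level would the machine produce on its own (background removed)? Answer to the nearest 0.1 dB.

Background correction is a power subtraction:
L_src = 10·log₁₀(10^(55.4/10) − 10^(51.2/10)) = 10·log₁₀(214900) = 53.3 dB SPL.

53.3 dB SPL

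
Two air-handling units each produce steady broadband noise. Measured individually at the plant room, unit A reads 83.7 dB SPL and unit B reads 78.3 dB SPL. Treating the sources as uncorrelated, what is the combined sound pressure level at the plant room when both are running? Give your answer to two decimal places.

Add the sources as powers (linear), then convert back to dB:
L_total = 10·log₁₀(10^(83.7/10) + 10^(78.3/10)) = 10·log₁₀(302000000) = 84.80 dB SPL.

84.80 dB SPL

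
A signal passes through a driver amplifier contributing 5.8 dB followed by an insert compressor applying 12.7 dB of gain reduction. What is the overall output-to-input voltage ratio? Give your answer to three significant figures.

0.452

Net gain = 5.8 + (−12.7) = -6.9 dB.
Voltage ratio = 10^(-6.9/20) = 0.452.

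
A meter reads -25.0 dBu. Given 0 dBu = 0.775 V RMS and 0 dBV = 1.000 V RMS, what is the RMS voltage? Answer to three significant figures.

V = 0.775 V × 10^(-25.0/20).
= 0.775 × 0.05623 = 0.0436 V.

0.0436 V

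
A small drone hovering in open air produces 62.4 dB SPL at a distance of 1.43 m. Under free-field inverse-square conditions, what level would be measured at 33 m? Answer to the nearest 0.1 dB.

For a point source in a free field, ΔL = −20·log₁₀(d₂/d₁).
ΔL = −20·log₁₀(33/1.43) = -27.26 dB, so L₂ = 62.4 + (-27.26) = 35.1 dB SPL.

35.1 dB SPL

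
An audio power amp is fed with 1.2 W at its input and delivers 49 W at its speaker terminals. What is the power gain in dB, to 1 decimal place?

Power is a power quantity, so gain = 10·log₁₀(P_out/P_in).
10·log₁₀(49/1.2) = 10·log₁₀(40.83) = 16.1 dB.

16.1 dB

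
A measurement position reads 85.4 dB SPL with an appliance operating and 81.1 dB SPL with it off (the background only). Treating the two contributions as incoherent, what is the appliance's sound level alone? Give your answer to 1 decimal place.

83.4 dB SPL

Background correction is a power subtraction:
L_src = 10·log₁₀(10^(85.4/10) − 10^(81.1/10)) = 10·log₁₀(217900000) = 83.4 dB SPL.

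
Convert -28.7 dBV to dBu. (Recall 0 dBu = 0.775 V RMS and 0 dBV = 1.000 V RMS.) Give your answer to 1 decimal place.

-26.5 dBu

The offset between the scales is 20·log₁₀(0.775/1.000) = −2.214 dB.
So dBu = -28.7 + 2.214 = -26.5 dBu.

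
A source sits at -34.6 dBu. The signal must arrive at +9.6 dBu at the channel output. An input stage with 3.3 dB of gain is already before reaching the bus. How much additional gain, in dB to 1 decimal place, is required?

40.9 dB

The required make-up gain is the shortfall in the dB sum.
G = +9.6 − (-34.6) − 3.3 = 40.9 dB.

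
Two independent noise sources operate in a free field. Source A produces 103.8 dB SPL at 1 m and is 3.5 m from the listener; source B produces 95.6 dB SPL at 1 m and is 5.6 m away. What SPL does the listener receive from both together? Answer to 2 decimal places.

At the listener: L_A = 103.8 − 20·log₁₀(3.5) = 92.919 dB; L_B = 95.6 − 20·log₁₀(5.6) = 80.636 dB.
Combined: 10·log₁₀(10^(92.919/10)+10^(80.636/10)) = 93.17 dB SPL.

93.17 dB SPL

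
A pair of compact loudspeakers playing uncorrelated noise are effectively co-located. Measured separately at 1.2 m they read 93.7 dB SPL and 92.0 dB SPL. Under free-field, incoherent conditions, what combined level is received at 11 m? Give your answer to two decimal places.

Combined at 1.2 m: 10·log₁₀(10^(93.7/10)+10^(92.0/10)) = 95.943 dB SPL.
Then apply −20·log₁₀(11/1.2) = -19.244 dB → 76.70 dB SPL.

76.70 dB SPL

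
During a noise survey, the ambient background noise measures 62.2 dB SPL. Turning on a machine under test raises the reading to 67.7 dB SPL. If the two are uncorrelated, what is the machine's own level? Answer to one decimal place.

Background correction is a power subtraction:
L_src = 10·log₁₀(10^(67.7/10) − 10^(62.2/10)) = 10·log₁₀(4229000) = 66.3 dB SPL.

66.3 dB SPL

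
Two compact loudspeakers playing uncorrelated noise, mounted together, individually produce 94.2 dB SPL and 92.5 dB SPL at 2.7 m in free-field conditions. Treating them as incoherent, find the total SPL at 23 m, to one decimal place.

Combined at 2.7 m: 10·log₁₀(10^(94.2/10)+10^(92.5/10)) = 96.44 dB SPL.
Then apply −20·log₁₀(23/2.7) = -18.61 dB → 77.8 dB SPL.

77.8 dB SPL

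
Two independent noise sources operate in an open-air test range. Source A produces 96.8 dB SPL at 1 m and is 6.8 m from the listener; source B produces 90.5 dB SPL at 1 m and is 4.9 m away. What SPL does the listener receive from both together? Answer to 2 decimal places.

At the listener: L_A = 96.8 − 20·log₁₀(6.8) = 80.150 dB; L_B = 90.5 − 20·log₁₀(4.9) = 76.696 dB.
Combined: 10·log₁₀(10^(80.150/10)+10^(76.696/10)) = 81.77 dB SPL.

81.77 dB SPL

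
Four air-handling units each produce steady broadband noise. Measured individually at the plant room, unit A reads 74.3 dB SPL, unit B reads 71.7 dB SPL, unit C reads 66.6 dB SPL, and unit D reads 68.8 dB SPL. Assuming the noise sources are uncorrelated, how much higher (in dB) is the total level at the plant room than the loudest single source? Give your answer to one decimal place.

3.0 dB

Incoherent sources sum as intensities:
L_total = 10·log₁₀(10^(74.3/10) + 10^(71.7/10) + 10^(66.6/10) + 10^(68.8/10)) = 77.31 dB SPL.
Excess over the loudest (74.3 dB): 77.31 − 74.3 = 3.0 dB.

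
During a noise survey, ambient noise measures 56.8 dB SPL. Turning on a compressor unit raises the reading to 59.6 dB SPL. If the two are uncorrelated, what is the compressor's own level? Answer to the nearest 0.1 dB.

56.4 dB SPL

Background correction is a power subtraction:
L_src = 10·log₁₀(10^(59.6/10) − 10^(56.8/10)) = 10·log₁₀(433400) = 56.4 dB SPL.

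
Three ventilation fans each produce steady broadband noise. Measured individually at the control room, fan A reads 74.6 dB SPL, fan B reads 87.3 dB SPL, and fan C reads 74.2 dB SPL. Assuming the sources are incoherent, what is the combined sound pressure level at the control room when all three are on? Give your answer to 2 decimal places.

87.72 dB SPL

Incoherent sources sum as intensities:
L_total = 10·log₁₀(10^(74.6/10) + 10^(87.3/10) + 10^(74.2/10)) = 10·log₁₀(592200000) = 87.72 dB SPL.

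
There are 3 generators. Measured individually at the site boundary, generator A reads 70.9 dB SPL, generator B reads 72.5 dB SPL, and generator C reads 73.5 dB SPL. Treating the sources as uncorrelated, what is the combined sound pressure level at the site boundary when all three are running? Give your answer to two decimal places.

77.20 dB SPL

Add the sources as powers (linear), then convert back to dB:
L_total = 10·log₁₀(10^(70.9/10) + 10^(72.5/10) + 10^(73.5/10)) = 10·log₁₀(52470000) = 77.20 dB SPL.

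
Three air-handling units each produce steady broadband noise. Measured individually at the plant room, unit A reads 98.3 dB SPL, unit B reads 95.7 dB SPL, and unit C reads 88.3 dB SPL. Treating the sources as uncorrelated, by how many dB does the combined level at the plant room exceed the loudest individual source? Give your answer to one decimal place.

Add the sources as powers (linear), then convert back to dB:
L_total = 10·log₁₀(10^(98.3/10) + 10^(95.7/10) + 10^(88.3/10)) = 100.47 dB SPL.
Excess over the loudest (98.3 dB): 100.47 − 98.3 = 2.2 dB.

2.2 dB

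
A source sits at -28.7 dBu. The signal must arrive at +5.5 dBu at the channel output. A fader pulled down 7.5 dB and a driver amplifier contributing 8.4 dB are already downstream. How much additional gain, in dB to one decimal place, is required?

The required make-up gain is the shortfall in the dB sum.
G = +5.5 − (-28.7) + 7.5 − 8.4 = 33.3 dB.

33.3 dB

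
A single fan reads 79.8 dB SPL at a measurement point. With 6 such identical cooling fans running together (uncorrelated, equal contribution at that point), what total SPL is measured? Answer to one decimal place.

6 equal incoherent sources raise the level by 10·log₁₀(6) = 7.78 dB.
L_total = 79.8 + 7.78 = 87.6 dB SPL.

87.6 dB SPL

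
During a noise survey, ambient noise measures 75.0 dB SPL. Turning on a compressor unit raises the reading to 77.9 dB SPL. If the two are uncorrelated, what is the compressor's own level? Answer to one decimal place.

74.8 dB SPL

Subtract intensities: L_src = 10·log₁₀(10^(L_total/10) − 10^(L_bg/10)).
L_src = 10·log₁₀(10^(77.9/10) − 10^(75.0/10)) = 10·log₁₀(30040000) = 74.8 dB SPL.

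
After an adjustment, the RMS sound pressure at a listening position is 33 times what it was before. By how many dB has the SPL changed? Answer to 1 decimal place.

SPL change from a pressure ratio uses the 20·log₁₀ form:
20·log₁₀(33) = 30.4 dB.

30.4 dB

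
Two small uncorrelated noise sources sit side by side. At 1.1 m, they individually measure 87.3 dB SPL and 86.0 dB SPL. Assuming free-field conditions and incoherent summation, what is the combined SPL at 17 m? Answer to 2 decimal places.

65.93 dB SPL

Combined at 1.1 m: 10·log₁₀(10^(87.3/10)+10^(86.0/10)) = 89.709 dB SPL.
Then apply −20·log₁₀(17/1.1) = -23.781 dB → 65.93 dB SPL.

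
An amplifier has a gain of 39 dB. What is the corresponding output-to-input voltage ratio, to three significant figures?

89.1

Voltage ratio = 10^(dB/20).
10^(39/20) = 10^(1.950) = 89.1.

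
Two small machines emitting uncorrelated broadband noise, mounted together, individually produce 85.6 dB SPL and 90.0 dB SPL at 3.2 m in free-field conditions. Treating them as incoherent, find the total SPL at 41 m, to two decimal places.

Combined at 3.2 m: 10·log₁₀(10^(85.6/10)+10^(90.0/10)) = 91.345 dB SPL.
Then apply −20·log₁₀(41/3.2) = -22.153 dB → 69.19 dB SPL.

69.19 dB SPL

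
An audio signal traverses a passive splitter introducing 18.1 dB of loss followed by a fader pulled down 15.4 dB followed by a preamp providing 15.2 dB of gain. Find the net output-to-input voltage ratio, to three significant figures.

0.122

Net gain = (−18.1) + (−15.4) + 15.2 = -18.3 dB.
Voltage ratio = 10^(-18.3/20) = 0.122.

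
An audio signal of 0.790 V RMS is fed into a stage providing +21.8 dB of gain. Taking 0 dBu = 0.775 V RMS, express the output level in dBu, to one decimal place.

+22.0 dBu

Input level: 20·log₁₀(0.790/0.775) = 0.17 dBu.
Output: 0.17 + 21.8 = +22.0 dBu.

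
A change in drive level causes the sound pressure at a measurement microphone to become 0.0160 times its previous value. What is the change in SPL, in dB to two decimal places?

SPL change from a pressure ratio uses the 20·log₁₀ form:
20·log₁₀(0.0160) = -35.92 dB.

-35.92 dB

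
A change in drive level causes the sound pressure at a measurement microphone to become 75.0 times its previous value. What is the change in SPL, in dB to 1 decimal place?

37.5 dB

SPL change from a pressure ratio uses the 20·log₁₀ form:
20·log₁₀(75.0) = 37.5 dB.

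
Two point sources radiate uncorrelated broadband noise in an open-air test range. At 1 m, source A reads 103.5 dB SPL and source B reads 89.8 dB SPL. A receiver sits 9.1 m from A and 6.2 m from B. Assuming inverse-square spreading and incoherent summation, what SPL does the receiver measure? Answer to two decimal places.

At the listener: L_A = 103.5 − 20·log₁₀(9.1) = 84.319 dB; L_B = 89.8 − 20·log₁₀(6.2) = 73.952 dB.
Combined: 10·log₁₀(10^(84.319/10)+10^(73.952/10)) = 84.70 dB SPL.

84.70 dB SPL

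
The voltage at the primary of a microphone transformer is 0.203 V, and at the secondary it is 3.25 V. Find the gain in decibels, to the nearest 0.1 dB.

24.1 dB

Voltage is an amplitude quantity, so gain = 20·log₁₀(V_out/V_in).
20·log₁₀(3.25/0.203) = 20·log₁₀(16.01) = 24.1 dB.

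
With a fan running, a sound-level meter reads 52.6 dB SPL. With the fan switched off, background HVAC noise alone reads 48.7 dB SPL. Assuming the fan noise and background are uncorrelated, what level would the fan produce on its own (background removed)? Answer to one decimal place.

50.3 dB SPL

Subtract intensities: L_src = 10·log₁₀(10^(L_total/10) − 10^(L_bg/10)).
L_src = 10·log₁₀(10^(52.6/10) − 10^(48.7/10)) = 10·log₁₀(107800) = 50.3 dB SPL.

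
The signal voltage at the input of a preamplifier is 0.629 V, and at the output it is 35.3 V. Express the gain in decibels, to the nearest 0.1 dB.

35.0 dB

Voltage is an amplitude quantity, so gain = 20·log₁₀(V_out/V_in).
20·log₁₀(35.3/0.629) = 20·log₁₀(56.12) = 35.0 dB.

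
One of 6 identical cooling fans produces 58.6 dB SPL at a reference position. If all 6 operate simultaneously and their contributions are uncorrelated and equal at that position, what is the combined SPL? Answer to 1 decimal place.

66.4 dB SPL

6 equal incoherent sources raise the level by 10·log₁₀(6) = 7.78 dB.
L_total = 58.6 + 7.78 = 66.4 dB SPL.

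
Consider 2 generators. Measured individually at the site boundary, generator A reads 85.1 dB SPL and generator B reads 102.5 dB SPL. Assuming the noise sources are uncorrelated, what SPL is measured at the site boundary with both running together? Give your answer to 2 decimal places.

Uncorrelated sources add in intensity (power), not in dB.
L_total = 10·log₁₀(10^(85.1/10) + 10^(102.5/10)) = 10·log₁₀(18106000000) = 102.58 dB SPL.

102.58 dB SPL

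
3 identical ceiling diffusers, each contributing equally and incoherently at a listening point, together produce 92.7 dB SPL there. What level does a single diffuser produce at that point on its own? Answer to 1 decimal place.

87.9 dB SPL

3 equal incoherent sources add 10·log₁₀(3) = 4.77 dB over one source.
L_one = 92.7 − 4.77 = 87.9 dB SPL.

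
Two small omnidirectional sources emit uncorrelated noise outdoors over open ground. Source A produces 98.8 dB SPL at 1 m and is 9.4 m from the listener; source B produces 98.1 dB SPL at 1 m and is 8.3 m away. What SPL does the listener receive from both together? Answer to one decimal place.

At the listener: L_A = 98.8 − 20·log₁₀(9.4) = 79.34 dB; L_B = 98.1 − 20·log₁₀(8.3) = 79.72 dB.
Combined: 10·log₁₀(10^(79.34/10)+10^(79.72/10)) = 82.5 dB SPL.

82.5 dB SPL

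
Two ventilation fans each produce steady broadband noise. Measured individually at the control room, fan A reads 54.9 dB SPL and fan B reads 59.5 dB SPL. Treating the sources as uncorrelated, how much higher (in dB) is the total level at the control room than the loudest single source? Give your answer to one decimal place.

Add the sources as powers (linear), then convert back to dB:
L_total = 10·log₁₀(10^(54.9/10) + 10^(59.5/10)) = 60.79 dB SPL.
Excess over the loudest (59.5 dB): 60.79 − 59.5 = 1.3 dB.

1.3 dB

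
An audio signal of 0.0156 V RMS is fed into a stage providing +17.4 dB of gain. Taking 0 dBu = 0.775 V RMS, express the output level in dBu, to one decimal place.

Input level: 20·log₁₀(0.0156/0.775) = -33.92 dBu.
Output: -33.92 + 17.4 = -16.5 dBu.

-16.5 dBu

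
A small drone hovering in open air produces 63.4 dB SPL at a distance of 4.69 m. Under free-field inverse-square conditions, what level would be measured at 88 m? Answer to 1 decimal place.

Inverse-square spreading gives ΔL = −20·log₁₀(d₂/d₁).
ΔL = −20·log₁₀(88/4.69) = -25.47 dB, so L₂ = 63.4 + (-25.47) = 37.9 dB SPL.

37.9 dB SPL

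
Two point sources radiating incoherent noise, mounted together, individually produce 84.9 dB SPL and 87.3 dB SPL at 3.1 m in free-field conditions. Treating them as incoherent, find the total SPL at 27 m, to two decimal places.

70.47 dB SPL

Combined at 3.1 m: 10·log₁₀(10^(84.9/10)+10^(87.3/10)) = 89.274 dB SPL.
Then apply −20·log₁₀(27/3.1) = -18.800 dB → 70.47 dB SPL.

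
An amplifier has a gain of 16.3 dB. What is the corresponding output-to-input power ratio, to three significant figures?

42.7

Power ratio = 10^(dB/10).
10^(16.3/10) = 10^(1.630) = 42.7.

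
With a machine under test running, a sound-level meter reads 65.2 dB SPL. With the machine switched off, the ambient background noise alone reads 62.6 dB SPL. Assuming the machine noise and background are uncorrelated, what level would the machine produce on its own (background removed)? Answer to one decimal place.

61.7 dB SPL

Subtract intensities: L_src = 10·log₁₀(10^(L_total/10) − 10^(L_bg/10)).
L_src = 10·log₁₀(10^(65.2/10) − 10^(62.6/10)) = 10·log₁₀(1492000) = 61.7 dB SPL.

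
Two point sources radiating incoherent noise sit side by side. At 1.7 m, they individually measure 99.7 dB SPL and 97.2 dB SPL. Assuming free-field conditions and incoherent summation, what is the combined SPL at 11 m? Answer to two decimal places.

Combined at 1.7 m: 10·log₁₀(10^(99.7/10)+10^(97.2/10)) = 101.638 dB SPL.
Then apply −20·log₁₀(11/1.7) = -16.219 dB → 85.42 dB SPL.

85.42 dB SPL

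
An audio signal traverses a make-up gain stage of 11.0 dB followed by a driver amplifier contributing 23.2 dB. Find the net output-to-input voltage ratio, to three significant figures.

51.3

Net gain = 11.0 + 23.2 = 34.2 dB.
Voltage ratio = 10^(34.2/20) = 51.3.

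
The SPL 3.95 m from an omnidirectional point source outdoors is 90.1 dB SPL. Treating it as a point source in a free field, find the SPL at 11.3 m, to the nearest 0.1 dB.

Free-field point source: level drops by 20·log₁₀ of the distance ratio.
ΔL = −20·log₁₀(11.3/3.95) = -9.13 dB, so L₂ = 90.1 + (-9.13) = 81.0 dB SPL.

81.0 dB SPL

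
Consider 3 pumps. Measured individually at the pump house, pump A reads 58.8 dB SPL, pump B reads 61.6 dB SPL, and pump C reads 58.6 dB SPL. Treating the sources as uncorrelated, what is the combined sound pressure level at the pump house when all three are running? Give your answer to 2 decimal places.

Incoherent sources sum as intensities:
L_total = 10·log₁₀(10^(58.8/10) + 10^(61.6/10) + 10^(58.6/10)) = 10·log₁₀(2928000) = 64.67 dB SPL.

64.67 dB SPL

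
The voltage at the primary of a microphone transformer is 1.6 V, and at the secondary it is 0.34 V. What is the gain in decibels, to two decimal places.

Voltage ratio → dB uses the 20·log₁₀ form:
20·log₁₀(0.34/1.6) = 20·log₁₀(0.2125) = -13.45 dB.

-13.45 dB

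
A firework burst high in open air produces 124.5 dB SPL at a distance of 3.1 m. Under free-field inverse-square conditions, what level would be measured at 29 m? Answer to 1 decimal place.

Free-field point source: level drops by 20·log₁₀ of the distance ratio.
ΔL = −20·log₁₀(29/3.1) = -19.42 dB, so L₂ = 124.5 + (-19.42) = 105.1 dB SPL.

105.1 dB SPL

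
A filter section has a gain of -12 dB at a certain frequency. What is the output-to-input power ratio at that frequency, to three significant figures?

0.0631

Power ratio = 10^(dB/10).
10^(-12/10) = 10^(-1.200) = 0.0631.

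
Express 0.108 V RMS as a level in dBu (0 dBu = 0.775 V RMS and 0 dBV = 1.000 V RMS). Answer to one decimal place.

dBu = 20·log₁₀(V / 0.775 V).
20·log₁₀(0.108/0.775) = -17.1 dBu.

-17.1 dBu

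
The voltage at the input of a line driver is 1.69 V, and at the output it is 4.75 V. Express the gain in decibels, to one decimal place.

Voltage is an amplitude quantity, so gain = 20·log₁₀(V_out/V_in).
20·log₁₀(4.75/1.69) = 20·log₁₀(2.811) = 9.0 dB.

9.0 dB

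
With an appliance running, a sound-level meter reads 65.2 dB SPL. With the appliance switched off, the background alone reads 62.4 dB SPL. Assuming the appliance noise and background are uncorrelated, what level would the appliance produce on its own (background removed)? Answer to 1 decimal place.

Subtract intensities: L_src = 10·log₁₀(10^(L_total/10) − 10^(L_bg/10)).
L_src = 10·log₁₀(10^(65.2/10) − 10^(62.4/10)) = 10·log₁₀(1574000) = 62.0 dB SPL.

62.0 dB SPL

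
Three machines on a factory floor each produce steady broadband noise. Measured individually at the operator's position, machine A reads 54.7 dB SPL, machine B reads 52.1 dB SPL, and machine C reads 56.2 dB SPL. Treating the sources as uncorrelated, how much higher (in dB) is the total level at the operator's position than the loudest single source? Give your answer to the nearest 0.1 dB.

3.2 dB

Add the sources as powers (linear), then convert back to dB:
L_total = 10·log₁₀(10^(54.7/10) + 10^(52.1/10) + 10^(56.2/10)) = 59.42 dB SPL.
Excess over the loudest (56.2 dB): 59.42 − 56.2 = 3.2 dB.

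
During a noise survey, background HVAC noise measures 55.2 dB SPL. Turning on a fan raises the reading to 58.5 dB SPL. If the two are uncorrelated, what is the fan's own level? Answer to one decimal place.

Subtract intensities: L_src = 10·log₁₀(10^(L_total/10) − 10^(L_bg/10)).
L_src = 10·log₁₀(10^(58.5/10) − 10^(55.2/10)) = 10·log₁₀(376800) = 55.8 dB SPL.

55.8 dB SPL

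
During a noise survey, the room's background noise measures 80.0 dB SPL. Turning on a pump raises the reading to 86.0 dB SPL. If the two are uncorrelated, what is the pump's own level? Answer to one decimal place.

Background correction is a power subtraction:
L_src = 10·log₁₀(10^(86.0/10) − 10^(80.0/10)) = 10·log₁₀(298100000) = 84.7 dB SPL.

84.7 dB SPL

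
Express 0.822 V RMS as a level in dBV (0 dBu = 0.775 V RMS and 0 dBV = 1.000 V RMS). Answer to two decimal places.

dBV = 20·log₁₀(V / 1.000 V).
20·log₁₀(0.822/1.000) = -1.70 dBV.

-1.70 dBV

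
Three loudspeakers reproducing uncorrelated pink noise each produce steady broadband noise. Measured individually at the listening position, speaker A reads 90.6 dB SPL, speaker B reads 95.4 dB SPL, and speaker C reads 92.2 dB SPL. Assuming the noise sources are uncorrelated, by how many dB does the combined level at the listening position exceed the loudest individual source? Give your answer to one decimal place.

Incoherent sources sum as intensities:
L_total = 10·log₁₀(10^(90.6/10) + 10^(95.4/10) + 10^(92.2/10)) = 97.98 dB SPL.
Excess over the loudest (95.4 dB): 97.98 − 95.4 = 2.6 dB.

2.6 dB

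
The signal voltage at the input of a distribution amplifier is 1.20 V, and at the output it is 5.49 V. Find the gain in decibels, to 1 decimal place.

13.2 dB

Voltage ratio → dB uses the 20·log₁₀ form:
20·log₁₀(5.49/1.20) = 20·log₁₀(4.575) = 13.2 dB.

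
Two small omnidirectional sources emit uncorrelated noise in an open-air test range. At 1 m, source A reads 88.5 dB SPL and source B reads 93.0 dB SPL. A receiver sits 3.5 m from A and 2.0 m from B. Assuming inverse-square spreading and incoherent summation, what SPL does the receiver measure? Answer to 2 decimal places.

87.46 dB SPL

At the listener: L_A = 88.5 − 20·log₁₀(3.5) = 77.619 dB; L_B = 93.0 − 20·log₁₀(2.0) = 86.979 dB.
Combined: 10·log₁₀(10^(77.619/10)+10^(86.979/10)) = 87.46 dB SPL.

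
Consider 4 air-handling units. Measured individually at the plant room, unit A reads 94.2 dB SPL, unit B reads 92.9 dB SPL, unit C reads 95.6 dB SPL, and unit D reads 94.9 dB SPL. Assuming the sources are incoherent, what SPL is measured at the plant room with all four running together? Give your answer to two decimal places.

Uncorrelated sources add in intensity (power), not in dB.
L_total = 10·log₁₀(10^(94.2/10) + 10^(92.9/10) + 10^(95.6/10) + 10^(94.9/10)) = 10·log₁₀(11301000000) = 100.53 dB SPL.

100.53 dB SPL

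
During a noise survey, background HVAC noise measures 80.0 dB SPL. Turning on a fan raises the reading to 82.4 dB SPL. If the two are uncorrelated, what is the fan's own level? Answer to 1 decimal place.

78.7 dB SPL

Background correction is a power subtraction:
L_src = 10·log₁₀(10^(82.4/10) − 10^(80.0/10)) = 10·log₁₀(73780000) = 78.7 dB SPL.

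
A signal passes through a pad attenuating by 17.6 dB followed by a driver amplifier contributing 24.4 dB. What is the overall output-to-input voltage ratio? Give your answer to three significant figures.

Net gain = (−17.6) + 24.4 = 6.8 dB.
Voltage ratio = 10^(6.8/20) = 2.19.

2.19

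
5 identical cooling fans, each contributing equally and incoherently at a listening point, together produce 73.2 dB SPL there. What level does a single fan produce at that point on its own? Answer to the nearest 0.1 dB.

5 equal incoherent sources add 10·log₁₀(5) = 6.99 dB over one source.
L_one = 73.2 − 6.99 = 66.2 dB SPL.

66.2 dB SPL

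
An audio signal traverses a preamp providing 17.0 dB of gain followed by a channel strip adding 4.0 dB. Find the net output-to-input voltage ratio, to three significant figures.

Net gain = 17.0 + 4.0 = 21.0 dB.
Voltage ratio = 10^(21.0/20) = 11.2.

11.2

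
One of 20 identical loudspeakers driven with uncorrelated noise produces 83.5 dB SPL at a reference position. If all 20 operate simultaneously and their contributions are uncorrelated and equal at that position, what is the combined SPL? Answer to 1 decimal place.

96.5 dB SPL

20 equal incoherent sources raise the level by 10·log₁₀(20) = 13.01 dB.
L_total = 83.5 + 13.01 = 96.5 dB SPL.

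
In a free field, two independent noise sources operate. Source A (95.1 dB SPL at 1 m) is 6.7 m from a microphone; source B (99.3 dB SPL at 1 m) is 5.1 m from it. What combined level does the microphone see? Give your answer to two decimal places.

86.01 dB SPL

At the listener: L_A = 95.1 − 20·log₁₀(6.7) = 78.579 dB; L_B = 99.3 − 20·log₁₀(5.1) = 85.149 dB.
Combined: 10·log₁₀(10^(78.579/10)+10^(85.149/10)) = 86.01 dB SPL.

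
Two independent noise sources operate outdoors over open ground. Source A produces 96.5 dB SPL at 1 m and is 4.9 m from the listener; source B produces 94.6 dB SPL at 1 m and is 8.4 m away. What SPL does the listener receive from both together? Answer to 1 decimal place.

At the listener: L_A = 96.5 − 20·log₁₀(4.9) = 82.70 dB; L_B = 94.6 − 20·log₁₀(8.4) = 76.11 dB.
Combined: 10·log₁₀(10^(82.70/10)+10^(76.11/10)) = 83.6 dB SPL.

83.6 dB SPL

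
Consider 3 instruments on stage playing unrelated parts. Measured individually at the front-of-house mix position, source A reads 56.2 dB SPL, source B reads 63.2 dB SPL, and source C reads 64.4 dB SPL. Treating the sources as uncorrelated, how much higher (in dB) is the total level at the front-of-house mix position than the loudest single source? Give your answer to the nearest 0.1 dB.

2.8 dB

Add the sources as powers (linear), then convert back to dB:
L_total = 10·log₁₀(10^(56.2/10) + 10^(63.2/10) + 10^(64.4/10)) = 67.21 dB SPL.
Excess over the loudest (64.4 dB): 67.21 − 64.4 = 2.8 dB.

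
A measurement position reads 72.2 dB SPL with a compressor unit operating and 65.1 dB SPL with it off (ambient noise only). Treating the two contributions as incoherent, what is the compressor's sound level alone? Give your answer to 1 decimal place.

Background correction is a power subtraction:
L_src = 10·log₁₀(10^(72.2/10) − 10^(65.1/10)) = 10·log₁₀(13360000) = 71.3 dB SPL.

71.3 dB SPL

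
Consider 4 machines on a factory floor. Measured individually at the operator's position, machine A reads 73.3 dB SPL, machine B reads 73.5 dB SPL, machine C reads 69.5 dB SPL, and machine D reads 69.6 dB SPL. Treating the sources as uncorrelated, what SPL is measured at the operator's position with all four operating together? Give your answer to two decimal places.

77.91 dB SPL

Incoherent sources sum as intensities:
L_total = 10·log₁₀(10^(73.3/10) + 10^(73.5/10) + 10^(69.5/10) + 10^(69.6/10)) = 10·log₁₀(61800000) = 77.91 dB SPL.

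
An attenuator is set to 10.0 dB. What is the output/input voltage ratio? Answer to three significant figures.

Voltage ratio = 10^(dB/20).
10^(-10.0/20) = 10^(-0.5000) = 0.316.

0.316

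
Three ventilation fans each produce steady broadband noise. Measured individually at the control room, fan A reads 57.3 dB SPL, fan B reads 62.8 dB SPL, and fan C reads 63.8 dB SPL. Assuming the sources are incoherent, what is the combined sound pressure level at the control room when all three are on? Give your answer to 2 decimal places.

Uncorrelated sources add in intensity (power), not in dB.
L_total = 10·log₁₀(10^(57.3/10) + 10^(62.8/10) + 10^(63.8/10)) = 10·log₁₀(4841000) = 66.85 dB SPL.

66.85 dB SPL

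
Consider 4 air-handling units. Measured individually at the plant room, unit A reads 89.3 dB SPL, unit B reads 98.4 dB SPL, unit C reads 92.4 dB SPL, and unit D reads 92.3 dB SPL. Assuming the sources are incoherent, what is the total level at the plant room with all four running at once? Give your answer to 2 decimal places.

Add the sources as powers (linear), then convert back to dB:
L_total = 10·log₁₀(10^(89.3/10) + 10^(98.4/10) + 10^(92.4/10) + 10^(92.3/10)) = 10·log₁₀(11205000000) = 100.49 dB SPL.

100.49 dB SPL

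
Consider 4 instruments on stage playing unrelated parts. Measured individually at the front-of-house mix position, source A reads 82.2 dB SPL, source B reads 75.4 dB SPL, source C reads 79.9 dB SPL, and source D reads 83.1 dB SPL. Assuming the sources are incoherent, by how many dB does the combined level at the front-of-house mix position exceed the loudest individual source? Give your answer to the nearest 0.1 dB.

3.9 dB

Uncorrelated sources add in intensity (power), not in dB.
L_total = 10·log₁₀(10^(82.2/10) + 10^(75.4/10) + 10^(79.9/10) + 10^(83.1/10)) = 87.01 dB SPL.
Excess over the loudest (83.1 dB): 87.01 − 83.1 = 3.9 dB.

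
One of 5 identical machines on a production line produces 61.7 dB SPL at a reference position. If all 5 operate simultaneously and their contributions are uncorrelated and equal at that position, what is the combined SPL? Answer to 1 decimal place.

5 equal incoherent sources raise the level by 10·log₁₀(5) = 6.99 dB.
L_total = 61.7 + 6.99 = 68.7 dB SPL.

68.7 dB SPL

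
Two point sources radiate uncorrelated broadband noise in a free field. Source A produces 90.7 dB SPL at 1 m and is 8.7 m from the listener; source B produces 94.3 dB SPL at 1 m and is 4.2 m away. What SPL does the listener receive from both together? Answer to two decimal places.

82.26 dB SPL

At the listener: L_A = 90.7 − 20·log₁₀(8.7) = 71.910 dB; L_B = 94.3 − 20·log₁₀(4.2) = 81.835 dB.
Combined: 10·log₁₀(10^(71.910/10)+10^(81.835/10)) = 82.26 dB SPL.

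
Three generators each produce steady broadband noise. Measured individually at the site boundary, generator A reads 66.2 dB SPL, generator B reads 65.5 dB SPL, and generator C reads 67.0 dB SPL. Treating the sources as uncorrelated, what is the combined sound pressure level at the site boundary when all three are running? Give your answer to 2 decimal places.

Incoherent sources sum as intensities:
L_total = 10·log₁₀(10^(66.2/10) + 10^(65.5/10) + 10^(67.0/10)) = 10·log₁₀(12730000) = 71.05 dB SPL.

71.05 dB SPL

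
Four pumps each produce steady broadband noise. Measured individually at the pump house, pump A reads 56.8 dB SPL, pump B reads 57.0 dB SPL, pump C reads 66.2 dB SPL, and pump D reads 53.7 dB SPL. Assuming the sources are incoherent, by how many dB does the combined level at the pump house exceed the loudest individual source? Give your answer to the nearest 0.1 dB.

Uncorrelated sources add in intensity (power), not in dB.
L_total = 10·log₁₀(10^(56.8/10) + 10^(57.0/10) + 10^(66.2/10) + 10^(53.7/10)) = 67.31 dB SPL.
Excess over the loudest (66.2 dB): 67.31 − 66.2 = 1.1 dB.

1.1 dB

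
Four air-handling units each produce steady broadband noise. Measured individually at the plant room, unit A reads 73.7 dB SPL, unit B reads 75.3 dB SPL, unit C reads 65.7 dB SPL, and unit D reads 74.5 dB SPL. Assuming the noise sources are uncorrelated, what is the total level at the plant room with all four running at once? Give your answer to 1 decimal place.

79.5 dB SPL

Uncorrelated sources add in intensity (power), not in dB.
L_total = 10·log₁₀(10^(73.7/10) + 10^(75.3/10) + 10^(65.7/10) + 10^(74.5/10)) = 10·log₁₀(89230000) = 79.5 dB SPL.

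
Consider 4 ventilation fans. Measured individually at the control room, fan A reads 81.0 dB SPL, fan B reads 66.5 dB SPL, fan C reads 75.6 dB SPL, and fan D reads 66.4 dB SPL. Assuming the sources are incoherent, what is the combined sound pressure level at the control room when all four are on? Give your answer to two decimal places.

Uncorrelated sources add in intensity (power), not in dB.
L_total = 10·log₁₀(10^(81.0/10) + 10^(66.5/10) + 10^(75.6/10) + 10^(66.4/10)) = 10·log₁₀(171000000) = 82.33 dB SPL.

82.33 dB SPL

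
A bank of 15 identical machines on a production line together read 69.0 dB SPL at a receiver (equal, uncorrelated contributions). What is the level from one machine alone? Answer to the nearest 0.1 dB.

57.2 dB SPL

15 equal incoherent sources add 10·log₁₀(15) = 11.76 dB over one source.
L_one = 69.0 − 11.76 = 57.2 dB SPL.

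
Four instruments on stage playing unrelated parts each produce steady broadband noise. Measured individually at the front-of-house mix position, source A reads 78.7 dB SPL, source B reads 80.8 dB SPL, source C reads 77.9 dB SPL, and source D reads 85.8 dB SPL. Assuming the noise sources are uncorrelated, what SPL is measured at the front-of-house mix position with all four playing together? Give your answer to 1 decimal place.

Uncorrelated sources add in intensity (power), not in dB.
L_total = 10·log₁₀(10^(78.7/10) + 10^(80.8/10) + 10^(77.9/10) + 10^(85.8/10)) = 10·log₁₀(636200000) = 88.0 dB SPL.

88.0 dB SPL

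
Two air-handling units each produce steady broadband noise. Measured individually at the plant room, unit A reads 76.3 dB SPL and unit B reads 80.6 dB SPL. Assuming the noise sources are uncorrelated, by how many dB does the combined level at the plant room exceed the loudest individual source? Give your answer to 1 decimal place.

1.4 dB

Uncorrelated sources add in intensity (power), not in dB.
L_total = 10·log₁₀(10^(76.3/10) + 10^(80.6/10)) = 81.97 dB SPL.
Excess over the loudest (80.6 dB): 81.97 − 80.6 = 1.4 dB.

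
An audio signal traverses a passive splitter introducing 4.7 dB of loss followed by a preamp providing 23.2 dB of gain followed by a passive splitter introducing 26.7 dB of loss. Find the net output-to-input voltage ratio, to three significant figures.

0.389

Net gain = (−4.7) + 23.2 + (−26.7) = -8.2 dB.
Voltage ratio = 10^(-8.2/20) = 0.389.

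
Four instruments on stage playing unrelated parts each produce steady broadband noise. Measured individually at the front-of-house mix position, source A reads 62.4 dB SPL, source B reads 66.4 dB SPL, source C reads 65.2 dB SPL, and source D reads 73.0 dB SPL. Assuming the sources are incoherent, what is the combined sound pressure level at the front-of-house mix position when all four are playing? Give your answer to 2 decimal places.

Incoherent sources sum as intensities:
L_total = 10·log₁₀(10^(62.4/10) + 10^(66.4/10) + 10^(65.2/10) + 10^(73.0/10)) = 10·log₁₀(29370000) = 74.68 dB SPL.

74.68 dB SPL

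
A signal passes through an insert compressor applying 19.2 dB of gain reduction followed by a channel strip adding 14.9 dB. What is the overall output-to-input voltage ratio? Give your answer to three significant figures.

Net gain = (−19.2) + 14.9 = -4.3 dB.
Voltage ratio = 10^(-4.3/20) = 0.610.

0.610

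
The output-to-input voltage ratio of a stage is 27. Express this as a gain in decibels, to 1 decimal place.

28.6 dB

Voltage is an amplitude quantity, so gain = 20·log₁₀(V_out/V_in).
20·log₁₀(27) = 28.6 dB.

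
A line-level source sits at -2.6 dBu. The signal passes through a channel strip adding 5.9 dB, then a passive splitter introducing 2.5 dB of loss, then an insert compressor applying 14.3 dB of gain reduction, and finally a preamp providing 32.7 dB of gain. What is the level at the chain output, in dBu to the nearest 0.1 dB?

Cascaded gains and losses add directly in dB.
-2.6 + 5.9 − 2.5 − 14.3 + 32.7 = +19.2 dBu.

+19.2 dBu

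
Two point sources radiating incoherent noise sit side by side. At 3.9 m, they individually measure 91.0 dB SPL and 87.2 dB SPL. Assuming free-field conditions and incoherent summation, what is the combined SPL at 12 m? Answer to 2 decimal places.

82.75 dB SPL

Combined at 3.9 m: 10·log₁₀(10^(91.0/10)+10^(87.2/10)) = 92.513 dB SPL.
Then apply −20·log₁₀(12/3.9) = -9.762 dB → 82.75 dB SPL.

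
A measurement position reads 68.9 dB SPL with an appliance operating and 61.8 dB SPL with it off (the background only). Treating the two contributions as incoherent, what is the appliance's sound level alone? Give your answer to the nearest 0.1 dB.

68.0 dB SPL

Remove the background by subtracting linear intensities:
L_src = 10·log₁₀(10^(68.9/10) − 10^(61.8/10)) = 10·log₁₀(6249000) = 68.0 dB SPL.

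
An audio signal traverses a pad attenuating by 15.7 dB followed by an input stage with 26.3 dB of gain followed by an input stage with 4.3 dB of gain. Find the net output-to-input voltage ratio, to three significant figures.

5.56

Net gain = (−15.7) + 26.3 + 4.3 = 14.9 dB.
Voltage ratio = 10^(14.9/20) = 5.56.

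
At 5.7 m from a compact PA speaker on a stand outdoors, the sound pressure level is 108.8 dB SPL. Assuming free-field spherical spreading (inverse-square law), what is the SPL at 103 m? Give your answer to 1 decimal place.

Free-field point source: level drops by 20·log₁₀ of the distance ratio.
ΔL = −20·log₁₀(103/5.7) = -25.14 dB, so L₂ = 108.8 + (-25.14) = 83.7 dB SPL.

83.7 dB SPL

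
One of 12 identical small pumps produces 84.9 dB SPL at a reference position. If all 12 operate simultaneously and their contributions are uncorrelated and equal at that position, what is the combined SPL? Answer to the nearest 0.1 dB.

95.7 dB SPL

12 equal incoherent sources raise the level by 10·log₁₀(12) = 10.79 dB.
L_total = 84.9 + 10.79 = 95.7 dB SPL.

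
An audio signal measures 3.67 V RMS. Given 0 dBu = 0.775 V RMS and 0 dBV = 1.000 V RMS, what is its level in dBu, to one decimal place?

+13.5 dBu

dBu = 20·log₁₀(V / 0.775 V).
20·log₁₀(3.67/0.775) = +13.5 dBu.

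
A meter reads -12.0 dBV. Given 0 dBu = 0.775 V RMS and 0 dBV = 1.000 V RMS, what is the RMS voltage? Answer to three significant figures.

V = 1.000 V × 10^(-12.0/20).
= 1.000 × 0.2512 = 0.251 V.

0.251 V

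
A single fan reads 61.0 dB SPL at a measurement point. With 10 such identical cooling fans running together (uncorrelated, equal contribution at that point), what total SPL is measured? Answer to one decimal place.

10 equal incoherent sources raise the level by 10·log₁₀(10) = 10.00 dB.
L_total = 61.0 + 10.00 = 71.0 dB SPL.

71.0 dB SPL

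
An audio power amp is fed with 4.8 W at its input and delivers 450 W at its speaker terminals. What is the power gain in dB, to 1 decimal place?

Power ratio → dB uses the 10·log₁₀ form:
10·log₁₀(450/4.8) = 10·log₁₀(93.75) = 19.7 dB.

19.7 dB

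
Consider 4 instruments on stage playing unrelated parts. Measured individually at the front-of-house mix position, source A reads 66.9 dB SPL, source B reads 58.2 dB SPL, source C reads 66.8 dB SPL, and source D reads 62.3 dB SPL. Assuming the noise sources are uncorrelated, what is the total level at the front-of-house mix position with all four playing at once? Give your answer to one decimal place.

70.8 dB SPL

Uncorrelated sources add in intensity (power), not in dB.
L_total = 10·log₁₀(10^(66.9/10) + 10^(58.2/10) + 10^(66.8/10) + 10^(62.3/10)) = 10·log₁₀(12040000) = 70.8 dB SPL.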